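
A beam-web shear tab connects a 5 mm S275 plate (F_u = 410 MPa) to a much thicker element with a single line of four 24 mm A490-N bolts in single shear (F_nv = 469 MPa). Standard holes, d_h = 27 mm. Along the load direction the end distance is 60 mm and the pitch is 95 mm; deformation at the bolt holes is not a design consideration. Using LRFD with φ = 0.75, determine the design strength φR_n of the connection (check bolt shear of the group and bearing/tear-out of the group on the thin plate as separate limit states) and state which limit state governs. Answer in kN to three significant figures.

Bolt shear: A_b = π·24²/4 = 452.4 mm²; R_n = 469 × 452.4 × 4 × 1 / 1000 = 848.7 kN → 0.75 × 848.7 = 637 kN.
Bearing (1.5 l_c t F_u ≤ 3.0 d t F_u): upper limit = 3.0·24·5·410 / 1000 = 147.6 kN.
  Edge l_c = 60 − 27/2 = 46.5 → r_n = 143 kN; interior l_c = 95 − 27 = 68 → r_n = 147.6 kN.
  R_n,bearing = 1·143 + 3·147.6 = 585.8 kN → 0.75 × 585.8 = 439 kN.
Bearing governs: 439 kN.

439 kN (bearing governs)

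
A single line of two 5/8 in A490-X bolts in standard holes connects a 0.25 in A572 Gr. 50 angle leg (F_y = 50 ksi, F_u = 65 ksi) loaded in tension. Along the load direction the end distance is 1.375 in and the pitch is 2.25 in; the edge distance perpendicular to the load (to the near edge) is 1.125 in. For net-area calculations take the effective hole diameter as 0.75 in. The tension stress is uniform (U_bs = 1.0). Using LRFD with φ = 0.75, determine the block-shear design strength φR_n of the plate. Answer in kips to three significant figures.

Shear plane L_v = 1.375 + 1·2.25 = 3.625 in; A_gv = 3.625 × 0.25 = 0.9062 in².
A_nv = (3.625 − 1.5·0.75) × 0.25 = 0.625 in².
A_nt = (1.125 − 0.5·0.75) × 0.25 = 0.1875 in².
0.6 F_u A_nv = 24.38 kips; 0.6 F_y A_gv = 27.19 kips → shear rupture governs the shear term.
R_n = 24.38 + 1.0 × 65 × 0.1875 = 36.56 kips.
Design strength φR_n = 0.75 × 36.56 = 27.4 kips.

27.4 kips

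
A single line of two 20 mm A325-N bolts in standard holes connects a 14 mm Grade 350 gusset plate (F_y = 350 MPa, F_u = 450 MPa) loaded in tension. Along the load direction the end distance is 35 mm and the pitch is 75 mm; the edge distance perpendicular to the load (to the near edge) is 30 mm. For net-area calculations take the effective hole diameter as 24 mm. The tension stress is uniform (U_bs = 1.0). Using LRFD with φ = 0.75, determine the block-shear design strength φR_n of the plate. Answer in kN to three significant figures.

Shear plane L_v = 35 + 1·75 = 110 mm; A_gv = 110 × 14 = 1540 mm².
A_nv = (110 − 1.5·24) × 14 = 1036 mm².
A_nt = (30 − 0.5·24) × 14 = 252 mm².
0.6 F_u A_nv = 279.7 kN; 0.6 F_y A_gv = 323.4 kN → shear rupture governs the shear term.
R_n = 279.7 + 1.0 × 450 × 252 / 1000 = 393.1 kN.
Design strength φR_n = 0.75 × 393.1 = 295 kN.

295 kN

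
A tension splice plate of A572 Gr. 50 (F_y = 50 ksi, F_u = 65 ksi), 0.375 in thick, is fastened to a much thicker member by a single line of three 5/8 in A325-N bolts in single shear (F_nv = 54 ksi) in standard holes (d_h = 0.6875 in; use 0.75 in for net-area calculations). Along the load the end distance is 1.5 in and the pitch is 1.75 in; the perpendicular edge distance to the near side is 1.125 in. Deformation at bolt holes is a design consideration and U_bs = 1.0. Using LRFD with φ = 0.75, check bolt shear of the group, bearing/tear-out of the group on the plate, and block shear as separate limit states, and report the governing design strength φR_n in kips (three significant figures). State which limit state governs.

Bolt shear: A_b = π·0.625²/4 = 0.3068 in²; R_n = 54 × 0.3068 × 3 × 1 = 49.7 kips → 0.75 × 49.7 = 37.3 kips.
Bearing: edge l_c = 1.156, r_n = 33.82 kips; interior l_c = 1.062, r_n = 31.08 kips; R_n = 33.82 + 2·31.08 = 95.98 kips → 72 kips.
Block shear: A_gv = 1.875, A_nv = 1.172, A_nt = 0.2812 in²; R_n = min(0.6F_uA_nv, 0.6F_yA_gv) + U_bs·F_u·A_nt = 63.98 kips → 48 kips.
Bolt shear governs: 37.3 kips.

37.3 kips (bolt shear governs)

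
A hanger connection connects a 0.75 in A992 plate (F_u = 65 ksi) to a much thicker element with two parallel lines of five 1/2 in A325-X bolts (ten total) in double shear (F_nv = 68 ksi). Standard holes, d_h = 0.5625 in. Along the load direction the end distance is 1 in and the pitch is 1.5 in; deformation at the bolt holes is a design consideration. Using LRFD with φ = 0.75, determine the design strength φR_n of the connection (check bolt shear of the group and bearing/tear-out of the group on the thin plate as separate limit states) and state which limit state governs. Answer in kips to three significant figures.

200 kips (bolt shear governs)

Bolt shear: A_b = π·0.5²/4 = 0.1963 in²; R_n = 68 × 0.1963 × 10 × 2 = 267 kips → 0.75 × 267 = 200 kips.
Bearing (1.2 l_c t F_u ≤ 2.4 d t F_u): upper limit = 2.4·0.5·0.75·65 = 58.5 kips.
  Edge l_c = 1 − 0.5625/2 = 0.7188 → r_n = 42.05 kips; interior l_c = 1.5 − 0.5625 = 0.9375 → r_n = 54.84 kips.
  R_n,bearing = 2·42.05 + 8·54.84 = 522.8 kips → 0.75 × 522.8 = 392 kips.
Bolt shear governs: 200 kips.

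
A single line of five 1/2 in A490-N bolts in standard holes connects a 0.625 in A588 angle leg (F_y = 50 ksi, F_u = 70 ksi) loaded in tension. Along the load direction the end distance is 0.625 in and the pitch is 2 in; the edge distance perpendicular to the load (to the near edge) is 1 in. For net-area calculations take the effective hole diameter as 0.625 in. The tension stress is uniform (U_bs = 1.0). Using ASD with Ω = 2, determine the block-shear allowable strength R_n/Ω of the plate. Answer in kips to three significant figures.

91.3 kips

Shear plane L_v = 0.625 + 4·2 = 8.625 in; A_gv = 8.625 × 0.625 = 5.391 in².
A_nv = (8.625 − 4.5·0.625) × 0.625 = 3.633 in².
A_nt = (1 − 0.5·0.625) × 0.625 = 0.4297 in².
0.6 F_u A_nv = 152.6 kips; 0.6 F_y A_gv = 161.7 kips → shear rupture governs the shear term.
R_n = 152.6 + 1.0 × 70 × 0.4297 = 182.7 kips.
Allowable strength R_n/Ω = 182.7 / 2 = 91.3 kips.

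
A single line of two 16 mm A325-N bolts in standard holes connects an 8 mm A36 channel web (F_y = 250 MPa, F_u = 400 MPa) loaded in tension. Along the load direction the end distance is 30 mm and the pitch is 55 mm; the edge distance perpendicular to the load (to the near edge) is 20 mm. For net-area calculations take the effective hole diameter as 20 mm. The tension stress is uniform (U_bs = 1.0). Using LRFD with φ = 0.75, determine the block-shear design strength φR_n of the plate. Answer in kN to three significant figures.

Shear plane L_v = 30 + 1·55 = 85 mm; A_gv = 85 × 8 = 680 mm².
A_nv = (85 − 1.5·20) × 8 = 440 mm².
A_nt = (20 − 0.5·20) × 8 = 80 mm².
0.6 F_u A_nv = 105.6 kN; 0.6 F_y A_gv = 102 kN → shear yielding governs the shear term.
R_n = 102 + 1.0 × 400 × 80 / 1000 = 134 kN.
Design strength φR_n = 0.75 × 134 = 100 kN.

100 kN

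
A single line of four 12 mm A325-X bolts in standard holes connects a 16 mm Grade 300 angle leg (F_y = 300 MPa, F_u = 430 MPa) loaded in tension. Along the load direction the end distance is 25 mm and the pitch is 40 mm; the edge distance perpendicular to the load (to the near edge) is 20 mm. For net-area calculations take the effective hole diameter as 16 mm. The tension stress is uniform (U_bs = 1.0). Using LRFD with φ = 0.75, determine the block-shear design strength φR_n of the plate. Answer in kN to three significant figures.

Shear plane L_v = 25 + 3·40 = 145 mm; A_gv = 145 × 16 = 2320 mm².
A_nv = (145 − 3.5·16) × 16 = 1424 mm².
A_nt = (20 − 0.5·16) × 16 = 192 mm².
0.6 F_u A_nv = 367.4 kN; 0.6 F_y A_gv = 417.6 kN → shear rupture governs the shear term.
R_n = 367.4 + 1.0 × 430 × 192 / 1000 = 450 kN.
Design strength φR_n = 0.75 × 450 = 337 kN.

337 kN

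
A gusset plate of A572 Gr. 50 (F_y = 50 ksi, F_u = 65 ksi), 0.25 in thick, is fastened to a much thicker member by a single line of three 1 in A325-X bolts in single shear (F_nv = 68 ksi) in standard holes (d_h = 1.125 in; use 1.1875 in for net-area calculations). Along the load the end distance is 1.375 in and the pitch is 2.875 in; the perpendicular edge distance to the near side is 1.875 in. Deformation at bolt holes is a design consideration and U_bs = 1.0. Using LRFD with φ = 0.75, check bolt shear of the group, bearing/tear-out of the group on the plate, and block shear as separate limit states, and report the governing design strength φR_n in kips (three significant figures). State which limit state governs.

46 kips (block shear governs)

Bolt shear: A_b = π·1²/4 = 0.7854 in²; R_n = 68 × 0.7854 × 3 × 1 = 160.2 kips → 0.75 × 160.2 = 120 kips.
Bearing: edge l_c = 0.8125, r_n = 15.84 kips; interior l_c = 1.75, r_n = 34.12 kips; R_n = 15.84 + 2·34.12 = 84.09 kips → 63.1 kips.
Block shear: A_gv = 1.781, A_nv = 1.039, A_nt = 0.3203 in²; R_n = min(0.6F_uA_nv, 0.6F_yA_gv) + U_bs·F_u·A_nt = 61.34 kips → 46 kips.
Block shear governs: 46 kips.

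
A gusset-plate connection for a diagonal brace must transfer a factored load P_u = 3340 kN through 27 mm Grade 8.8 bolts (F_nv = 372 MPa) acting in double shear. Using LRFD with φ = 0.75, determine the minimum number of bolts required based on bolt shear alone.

11 bolts

A_b = π·27²/4 = 572.6 mm².
Per-bolt design strength φR_n = 0.75 × 372 × 572.6 × 2 / 1000 = 319.5 kN.
n ≥ 3340 / 319.5 = 10.45 → use 11 bolts.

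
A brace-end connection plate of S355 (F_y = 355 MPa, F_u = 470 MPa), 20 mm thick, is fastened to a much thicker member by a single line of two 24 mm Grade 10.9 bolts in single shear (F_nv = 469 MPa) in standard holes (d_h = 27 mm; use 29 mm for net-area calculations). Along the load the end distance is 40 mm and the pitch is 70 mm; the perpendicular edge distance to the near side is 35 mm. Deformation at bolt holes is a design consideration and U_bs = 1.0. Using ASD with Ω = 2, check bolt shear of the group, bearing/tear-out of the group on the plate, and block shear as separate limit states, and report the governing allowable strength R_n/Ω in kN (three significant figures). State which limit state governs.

212 kN (bolt shear governs)

Bolt shear: A_b = π·24²/4 = 452.4 mm²; R_n = 469 × 452.4 × 2 × 1 / 1000 = 424.3 kN → 424.3 / 2 = 212 kN.
Bearing: edge l_c = 26.5, r_n = 298.9 kN; interior l_c = 43, r_n = 485 kN; R_n = 298.9 + 1·485 = 784 kN → 392 kN.
Block shear: A_gv = 2200, A_nv = 1330, A_nt = 410 mm²; R_n = min(0.6F_uA_nv, 0.6F_yA_gv) + U_bs·F_u·A_nt = 567.8 kN → 284 kN.
Bolt shear governs: 212 kN.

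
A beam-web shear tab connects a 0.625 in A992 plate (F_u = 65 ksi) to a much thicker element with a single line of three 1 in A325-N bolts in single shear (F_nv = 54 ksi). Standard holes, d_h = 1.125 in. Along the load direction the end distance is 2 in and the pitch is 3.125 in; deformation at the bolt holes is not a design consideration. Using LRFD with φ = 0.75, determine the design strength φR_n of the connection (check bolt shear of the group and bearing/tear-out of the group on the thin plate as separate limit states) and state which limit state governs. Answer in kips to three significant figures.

Bolt shear: A_b = π·1²/4 = 0.7854 in²; R_n = 54 × 0.7854 × 3 × 1 = 127.2 kips → 0.75 × 127.2 = 95.4 kips.
Bearing (1.5 l_c t F_u ≤ 3.0 d t F_u): upper limit = 3.0·1·0.625·65 = 121.9 kips.
  Edge l_c = 2 − 1.125/2 = 1.438 → r_n = 87.6 kips; interior l_c = 3.125 − 1.125 = 2 → r_n = 121.9 kips.
  R_n,bearing = 1·87.6 + 2·121.9 = 331.3 kips → 0.75 × 331.3 = 249 kips.
Bolt shear governs: 95.4 kips.

95.4 kips (bolt shear governs)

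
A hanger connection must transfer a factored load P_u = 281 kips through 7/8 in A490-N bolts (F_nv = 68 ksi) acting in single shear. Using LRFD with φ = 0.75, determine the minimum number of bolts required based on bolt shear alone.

10 bolts

A_b = π·0.875²/4 = 0.6013 in².
Per-bolt design strength φR_n = 0.75 × 68 × 0.6013 × 1 = 30.67 kips.
n ≥ 281 / 30.67 = 9.163 → use 10 bolts.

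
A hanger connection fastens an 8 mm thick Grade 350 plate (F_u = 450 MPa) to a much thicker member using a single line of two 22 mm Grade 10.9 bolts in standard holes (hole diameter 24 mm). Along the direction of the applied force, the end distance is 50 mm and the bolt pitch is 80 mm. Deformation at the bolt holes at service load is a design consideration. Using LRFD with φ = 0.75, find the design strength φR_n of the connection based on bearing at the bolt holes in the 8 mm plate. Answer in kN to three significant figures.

Per bolt r_n = 1.2 l_c t F_u ≤ 2.4 d t F_u; upper limit = 2.4 × 22 × 8 × 450 / 1000 = 190.1 kN.
Edge bolt: l_c = 50 − 24/2 = 38 mm → 1.2 × 38 × 8 × 450 / 1000 = 164.2 → r_n = 164.2 kN.
Interior bolts: l_c = 80 − 24 = 56 mm → 1.2 × 56 × 8 × 450 / 1000 = 241.9 → r_n = 190.1 kN.
R_n = 1 × 164.2 + 1 × 190.1 = 354.2 kN.
Design strength φR_n = 0.75 × 354.2 = 266 kN.

266 kN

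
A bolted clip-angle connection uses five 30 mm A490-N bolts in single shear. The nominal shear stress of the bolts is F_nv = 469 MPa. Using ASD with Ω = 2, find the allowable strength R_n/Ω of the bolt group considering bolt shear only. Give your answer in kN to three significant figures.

A_b = π × 30² / 4 = 706.9 mm².
R_n = F_nv · A_b · n · n_s = 469 × 706.9 × 5 × 1 / 1000 = 1658 kN.
Allowable strength R_n/Ω = 1658 / 2 = 829 kN.

829 kN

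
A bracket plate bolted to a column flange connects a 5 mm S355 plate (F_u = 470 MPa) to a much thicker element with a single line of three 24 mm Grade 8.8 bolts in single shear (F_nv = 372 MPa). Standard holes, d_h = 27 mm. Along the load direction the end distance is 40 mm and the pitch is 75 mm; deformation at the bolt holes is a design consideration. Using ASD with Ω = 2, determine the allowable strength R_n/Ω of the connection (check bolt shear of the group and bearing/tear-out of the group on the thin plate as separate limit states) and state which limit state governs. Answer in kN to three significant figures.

173 kN (bearing governs)

Bolt shear: A_b = π·24²/4 = 452.4 mm²; R_n = 372 × 452.4 × 3 × 1 / 1000 = 504.9 kN → 504.9 / 2 = 252 kN.
Bearing (1.2 l_c t F_u ≤ 2.4 d t F_u): upper limit = 2.4·24·5·470 / 1000 = 135.4 kN.
  Edge l_c = 40 − 27/2 = 26.5 → r_n = 74.73 kN; interior l_c = 75 − 27 = 48 → r_n = 135.4 kN.
  R_n,bearing = 1·74.73 + 2·135.4 = 345.5 kN → 345.5 / 2 = 173 kN.
Bearing governs: 173 kN.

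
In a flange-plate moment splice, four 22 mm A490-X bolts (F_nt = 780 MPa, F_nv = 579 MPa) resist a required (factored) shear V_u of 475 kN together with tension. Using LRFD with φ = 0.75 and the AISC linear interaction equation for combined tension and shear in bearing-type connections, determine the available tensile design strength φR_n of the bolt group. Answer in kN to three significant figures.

516 kN

A_b = π·22²/4 = 380.1 mm²; f_rv = 475 × 1000 / (4 × 380.1) = 312.4 MPa.
F'_nt = 1.3 F_nt − (F_nt / φF_nv) f_rv = 1.3·780 − (780/(0.75·579))·312.4 = 452.9 MPa, capped at F_nt → F'_nt = 452.9 MPa.
R_n = F'_nt · A_b · n = 452.9 × 380.1 × 4 / 1000 = 688.6 kN.
Design strength φR_n = 0.75 × 688.6 = 516 kN.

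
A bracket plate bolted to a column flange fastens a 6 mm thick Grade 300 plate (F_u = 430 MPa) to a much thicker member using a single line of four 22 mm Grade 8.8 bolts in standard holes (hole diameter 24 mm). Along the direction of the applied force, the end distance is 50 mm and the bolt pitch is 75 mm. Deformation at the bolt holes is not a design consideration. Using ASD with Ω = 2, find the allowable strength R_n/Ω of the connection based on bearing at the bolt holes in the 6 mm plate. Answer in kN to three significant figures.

Per bolt r_n = 1.5 l_c t F_u ≤ 3.0 d t F_u; upper limit = 3.0 × 22 × 6 × 430 / 1000 = 170.3 kN.
Edge bolt: l_c = 50 − 24/2 = 38 mm → 1.5 × 38 × 6 × 430 / 1000 = 147.1 → r_n = 147.1 kN.
Interior bolts: l_c = 75 − 24 = 51 mm → 1.5 × 51 × 6 × 430 / 1000 = 197.4 → r_n = 170.3 kN.
R_n = 1 × 147.1 + 3 × 170.3 = 657.9 kN.
Allowable strength R_n/Ω = 657.9 / 2 = 329 kN.

329 kN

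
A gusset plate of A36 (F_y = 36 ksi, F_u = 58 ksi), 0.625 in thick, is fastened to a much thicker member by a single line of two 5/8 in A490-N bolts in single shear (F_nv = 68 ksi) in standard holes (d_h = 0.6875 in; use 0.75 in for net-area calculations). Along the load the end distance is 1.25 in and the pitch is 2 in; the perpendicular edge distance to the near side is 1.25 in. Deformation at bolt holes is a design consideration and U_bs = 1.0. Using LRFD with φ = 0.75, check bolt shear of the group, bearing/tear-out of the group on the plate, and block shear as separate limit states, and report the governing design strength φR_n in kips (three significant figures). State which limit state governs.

31.3 kips (bolt shear governs)

Bolt shear: A_b = π·0.625²/4 = 0.3068 in²; R_n = 68 × 0.3068 × 2 × 1 = 41.72 kips → 0.75 × 41.72 = 31.3 kips.
Bearing: edge l_c = 0.9062, r_n = 39.42 kips; interior l_c = 1.312, r_n = 54.38 kips; R_n = 39.42 + 1·54.38 = 93.8 kips → 70.3 kips.
Block shear: A_gv = 2.031, A_nv = 1.328, A_nt = 0.5469 in²; R_n = min(0.6F_uA_nv, 0.6F_yA_gv) + U_bs·F_u·A_nt = 75.59 kips → 56.7 kips.
Bolt shear governs: 31.3 kips.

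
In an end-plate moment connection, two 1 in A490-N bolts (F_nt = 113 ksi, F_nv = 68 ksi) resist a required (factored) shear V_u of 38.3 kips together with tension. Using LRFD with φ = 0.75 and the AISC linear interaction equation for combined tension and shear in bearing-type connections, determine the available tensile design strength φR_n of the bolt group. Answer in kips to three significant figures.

A_b = π·1²/4 = 0.7854 in²; f_rv = 38.3 / (2 × 0.7854) = 24.38 ksi.
F'_nt = 1.3 F_nt − (F_nt / φF_nv) f_rv = 1.3·113 − (113/(0.75·68))·24.38 = 92.88 ksi, capped at F_nt → F'_nt = 92.88 ksi.
R_n = F'_nt · A_b · n = 92.88 × 0.7854 × 2 = 145.9 kips.
Design strength φR_n = 0.75 × 145.9 = 109 kips.

109 kips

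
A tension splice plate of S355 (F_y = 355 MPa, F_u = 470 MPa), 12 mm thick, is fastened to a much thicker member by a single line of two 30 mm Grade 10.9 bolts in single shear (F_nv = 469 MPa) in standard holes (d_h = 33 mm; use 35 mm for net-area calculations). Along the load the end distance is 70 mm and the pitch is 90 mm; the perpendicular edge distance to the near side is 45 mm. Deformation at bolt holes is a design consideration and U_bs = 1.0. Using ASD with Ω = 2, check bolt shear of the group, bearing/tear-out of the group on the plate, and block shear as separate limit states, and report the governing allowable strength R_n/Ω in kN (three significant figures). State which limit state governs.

Bolt shear: A_b = π·30²/4 = 706.9 mm²; R_n = 469 × 706.9 × 2 × 1 / 1000 = 663 kN → 663 / 2 = 332 kN.
Bearing: edge l_c = 53.5, r_n = 362.1 kN; interior l_c = 57, r_n = 385.8 kN; R_n = 362.1 + 1·385.8 = 747.9 kN → 374 kN.
Block shear: A_gv = 1920, A_nv = 1290, A_nt = 330 mm²; R_n = min(0.6F_uA_nv, 0.6F_yA_gv) + U_bs·F_u·A_nt = 518.9 kN → 259 kN.
Block shear governs: 259 kN.

259 kN (block shear governs)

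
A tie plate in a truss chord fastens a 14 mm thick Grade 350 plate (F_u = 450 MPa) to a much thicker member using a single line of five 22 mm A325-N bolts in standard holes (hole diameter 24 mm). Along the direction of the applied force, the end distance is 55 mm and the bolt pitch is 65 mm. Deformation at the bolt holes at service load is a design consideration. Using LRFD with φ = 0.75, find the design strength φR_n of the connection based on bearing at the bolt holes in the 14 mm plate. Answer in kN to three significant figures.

1170 kN

Per bolt r_n = 1.2 l_c t F_u ≤ 2.4 d t F_u; upper limit = 2.4 × 22 × 14 × 450 / 1000 = 332.6 kN.
Edge bolt: l_c = 55 − 24/2 = 43 mm → 1.2 × 43 × 14 × 450 / 1000 = 325.1 → r_n = 325.1 kN.
Interior bolts: l_c = 65 − 24 = 41 mm → 1.2 × 41 × 14 × 450 / 1000 = 310 → r_n = 310 kN.
R_n = 1 × 325.1 + 4 × 310 = 1565 kN.
Design strength φR_n = 0.75 × 1565 = 1170 kN.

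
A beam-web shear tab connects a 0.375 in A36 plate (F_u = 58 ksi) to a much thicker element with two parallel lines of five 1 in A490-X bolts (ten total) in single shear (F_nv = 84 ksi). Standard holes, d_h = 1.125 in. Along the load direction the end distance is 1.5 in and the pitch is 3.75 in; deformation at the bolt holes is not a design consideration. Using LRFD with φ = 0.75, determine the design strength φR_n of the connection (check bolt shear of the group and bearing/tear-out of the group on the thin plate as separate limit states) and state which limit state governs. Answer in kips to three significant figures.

437 kips (bearing governs)

Bolt shear: A_b = π·1²/4 = 0.7854 in²; R_n = 84 × 0.7854 × 10 × 1 = 659.7 kips → 0.75 × 659.7 = 495 kips.
Bearing (1.5 l_c t F_u ≤ 3.0 d t F_u): upper limit = 3.0·1·0.375·58 = 65.25 kips.
  Edge l_c = 1.5 − 1.125/2 = 0.9375 → r_n = 30.59 kips; interior l_c = 3.75 − 1.125 = 2.625 → r_n = 65.25 kips.
  R_n,bearing = 2·30.59 + 8·65.25 = 583.2 kips → 0.75 × 583.2 = 437 kips.
Bearing governs: 437 kips.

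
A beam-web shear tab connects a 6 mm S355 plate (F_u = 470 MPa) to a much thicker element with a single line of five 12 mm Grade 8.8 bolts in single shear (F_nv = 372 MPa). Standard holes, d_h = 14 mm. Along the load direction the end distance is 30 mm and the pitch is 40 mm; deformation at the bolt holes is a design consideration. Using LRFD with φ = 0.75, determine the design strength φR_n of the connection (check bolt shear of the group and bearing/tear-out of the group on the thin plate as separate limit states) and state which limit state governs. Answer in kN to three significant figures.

158 kN (bolt shear governs)

Bolt shear: A_b = π·12²/4 = 113.1 mm²; R_n = 372 × 113.1 × 5 × 1 / 1000 = 210.4 kN → 0.75 × 210.4 = 158 kN.
Bearing (1.2 l_c t F_u ≤ 2.4 d t F_u): upper limit = 2.4·12·6·470 / 1000 = 81.22 kN.
  Edge l_c = 30 − 14/2 = 23 → r_n = 77.83 kN; interior l_c = 40 − 14 = 26 → r_n = 81.22 kN.
  R_n,bearing = 1·77.83 + 4·81.22 = 402.7 kN → 0.75 × 402.7 = 302 kN.
Bolt shear governs: 158 kN.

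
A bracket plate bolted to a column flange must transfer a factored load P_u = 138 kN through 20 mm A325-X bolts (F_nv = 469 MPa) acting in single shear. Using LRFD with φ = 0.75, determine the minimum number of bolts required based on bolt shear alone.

A_b = π·20²/4 = 314.2 mm².
Per-bolt design strength φR_n = 0.75 × 469 × 314.2 × 1 / 1000 = 110.5 kN.
n ≥ 138 / 110.5 = 1.249 → use 2 bolts.

2 bolts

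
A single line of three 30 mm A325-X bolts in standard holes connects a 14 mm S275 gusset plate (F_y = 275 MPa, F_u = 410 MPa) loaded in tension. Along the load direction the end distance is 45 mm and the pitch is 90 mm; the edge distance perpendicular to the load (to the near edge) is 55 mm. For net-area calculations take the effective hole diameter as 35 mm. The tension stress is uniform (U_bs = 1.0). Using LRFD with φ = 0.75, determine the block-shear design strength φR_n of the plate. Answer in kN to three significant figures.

517 kN

Shear plane L_v = 45 + 2·90 = 225 mm; A_gv = 225 × 14 = 3150 mm².
A_nv = (225 − 2.5·35) × 14 = 1925 mm².
A_nt = (55 − 0.5·35) × 14 = 525 mm².
0.6 F_u A_nv = 473.6 kN; 0.6 F_y A_gv = 519.8 kN → shear rupture governs the shear term.
R_n = 473.6 + 1.0 × 410 × 525 / 1000 = 688.8 kN.
Design strength φR_n = 0.75 × 688.8 = 517 kN.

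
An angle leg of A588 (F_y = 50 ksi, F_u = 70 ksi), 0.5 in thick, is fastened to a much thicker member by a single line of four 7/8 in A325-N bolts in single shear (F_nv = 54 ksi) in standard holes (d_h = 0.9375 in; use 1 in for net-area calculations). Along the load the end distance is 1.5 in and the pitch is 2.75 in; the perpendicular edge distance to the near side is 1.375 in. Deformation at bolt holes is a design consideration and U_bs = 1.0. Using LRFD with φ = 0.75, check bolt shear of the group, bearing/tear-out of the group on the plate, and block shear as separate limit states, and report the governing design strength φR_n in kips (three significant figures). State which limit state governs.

97.4 kips (bolt shear governs)

Bolt shear: A_b = π·0.875²/4 = 0.6013 in²; R_n = 54 × 0.6013 × 4 × 1 = 129.9 kips → 0.75 × 129.9 = 97.4 kips.
Bearing: edge l_c = 1.031, r_n = 43.31 kips; interior l_c = 1.812, r_n = 73.5 kips; R_n = 43.31 + 3·73.5 = 263.8 kips → 198 kips.
Block shear: A_gv = 4.875, A_nv = 3.125, A_nt = 0.4375 in²; R_n = min(0.6F_uA_nv, 0.6F_yA_gv) + U_bs·F_u·A_nt = 161.9 kips → 121 kips.
Bolt shear governs: 97.4 kips.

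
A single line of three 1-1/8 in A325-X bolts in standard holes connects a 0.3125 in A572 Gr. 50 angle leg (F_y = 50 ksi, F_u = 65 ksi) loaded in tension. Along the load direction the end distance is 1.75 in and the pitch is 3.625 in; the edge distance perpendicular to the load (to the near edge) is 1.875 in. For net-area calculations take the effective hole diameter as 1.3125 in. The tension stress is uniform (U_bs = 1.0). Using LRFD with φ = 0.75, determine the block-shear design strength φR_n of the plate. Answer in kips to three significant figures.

70.8 kips

Shear plane L_v = 1.75 + 2·3.625 = 9 in; A_gv = 9 × 0.3125 = 2.812 in².
A_nv = (9 − 2.5·1.3125) × 0.3125 = 1.787 in².
A_nt = (1.875 − 0.5·1.3125) × 0.3125 = 0.3809 in².
0.6 F_u A_nv = 69.7 kips; 0.6 F_y A_gv = 84.38 kips → shear rupture governs the shear term.
R_n = 69.7 + 1.0 × 65 × 0.3809 = 94.45 kips.
Design strength φR_n = 0.75 × 94.45 = 70.8 kips.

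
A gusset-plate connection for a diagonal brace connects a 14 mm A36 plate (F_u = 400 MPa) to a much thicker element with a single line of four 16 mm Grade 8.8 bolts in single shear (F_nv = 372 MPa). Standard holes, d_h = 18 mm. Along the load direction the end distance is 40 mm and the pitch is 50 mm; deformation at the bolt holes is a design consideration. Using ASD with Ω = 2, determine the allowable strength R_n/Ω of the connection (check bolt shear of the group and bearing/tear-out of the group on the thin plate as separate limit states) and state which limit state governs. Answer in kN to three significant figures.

Bolt shear: A_b = π·16²/4 = 201.1 mm²; R_n = 372 × 201.1 × 4 × 1 / 1000 = 299.2 kN → 299.2 / 2 = 150 kN.
Bearing (1.2 l_c t F_u ≤ 2.4 d t F_u): upper limit = 2.4·16·14·400 / 1000 = 215 kN.
  Edge l_c = 40 − 18/2 = 31 → r_n = 208.3 kN; interior l_c = 50 − 18 = 32 → r_n = 215 kN.
  R_n,bearing = 1·208.3 + 3·215 = 853.4 kN → 853.4 / 2 = 427 kN.
Bolt shear governs: 150 kN.

150 kN (bolt shear governs)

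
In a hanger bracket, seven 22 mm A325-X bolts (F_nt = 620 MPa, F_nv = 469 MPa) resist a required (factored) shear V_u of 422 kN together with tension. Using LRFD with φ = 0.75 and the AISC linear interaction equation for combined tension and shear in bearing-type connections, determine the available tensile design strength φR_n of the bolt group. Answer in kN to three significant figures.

1050 kN

A_b = π·22²/4 = 380.1 mm²; f_rv = 422 × 1000 / (7 × 380.1) = 158.6 MPa.
F'_nt = 1.3 F_nt − (F_nt / φF_nv) f_rv = 1.3·620 − (620/(0.75·469))·158.6 = 526.5 MPa, capped at F_nt → F'_nt = 526.5 MPa.
R_n = F'_nt · A_b · n = 526.5 × 380.1 × 7 / 1000 = 1401 kN.
Design strength φR_n = 0.75 × 1401 = 1050 kN.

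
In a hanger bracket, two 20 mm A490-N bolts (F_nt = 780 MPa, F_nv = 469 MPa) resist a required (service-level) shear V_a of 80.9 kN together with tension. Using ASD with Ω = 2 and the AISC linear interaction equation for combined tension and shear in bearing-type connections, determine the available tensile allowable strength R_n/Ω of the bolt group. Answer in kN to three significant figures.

184 kN

A_b = π·20²/4 = 314.2 mm²; f_rv = 80.9 × 1000 / (2 × 314.2) = 128.8 MPa.
F'_nt = 1.3 F_nt − (Ω F_nt / F_nv) f_rv = 1.3·780 − (2·780/469)·128.8 = 585.7 MPa, capped at F_nt → F'_nt = 585.7 MPa.
R_n = F'_nt · A_b · n = 585.7 × 314.2 × 2 / 1000 = 368 kN.
Allowable strength R_n/Ω = 368 / 2 = 184 kN.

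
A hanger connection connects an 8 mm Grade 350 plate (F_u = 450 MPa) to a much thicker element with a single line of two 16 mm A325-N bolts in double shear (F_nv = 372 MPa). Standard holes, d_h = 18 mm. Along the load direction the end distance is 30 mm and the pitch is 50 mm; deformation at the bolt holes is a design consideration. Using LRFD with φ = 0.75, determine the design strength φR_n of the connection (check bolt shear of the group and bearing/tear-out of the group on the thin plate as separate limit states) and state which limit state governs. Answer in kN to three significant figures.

Bolt shear: A_b = π·16²/4 = 201.1 mm²; R_n = 372 × 201.1 × 2 × 2 / 1000 = 299.2 kN → 0.75 × 299.2 = 224 kN.
Bearing (1.2 l_c t F_u ≤ 2.4 d t F_u): upper limit = 2.4·16·8·450 / 1000 = 138.2 kN.
  Edge l_c = 30 − 18/2 = 21 → r_n = 90.72 kN; interior l_c = 50 − 18 = 32 → r_n = 138.2 kN.
  R_n,bearing = 1·90.72 + 1·138.2 = 229 kN → 0.75 × 229 = 172 kN.
Bearing governs: 172 kN.

172 kN (bearing governs)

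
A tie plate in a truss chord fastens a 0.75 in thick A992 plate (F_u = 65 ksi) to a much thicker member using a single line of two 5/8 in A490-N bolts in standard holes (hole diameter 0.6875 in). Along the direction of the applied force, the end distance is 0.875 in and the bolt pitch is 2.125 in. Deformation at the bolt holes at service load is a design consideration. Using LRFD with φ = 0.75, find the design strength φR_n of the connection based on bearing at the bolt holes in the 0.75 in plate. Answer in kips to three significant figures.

78.2 kips

Per bolt r_n = 1.2 l_c t F_u ≤ 2.4 d t F_u; upper limit = 2.4 × 0.625 × 0.75 × 65 = 73.12 kips.
Edge bolt: l_c = 0.875 − 0.6875/2 = 0.5312 in → 1.2 × 0.5312 × 0.75 × 65 = 31.08 → r_n = 31.08 kips.
Interior bolts: l_c = 2.125 − 0.6875 = 1.438 in → 1.2 × 1.438 × 0.75 × 65 = 84.09 → r_n = 73.12 kips.
R_n = 1 × 31.08 + 1 × 73.12 = 104.2 kips.
Design strength φR_n = 0.75 × 104.2 = 78.2 kips.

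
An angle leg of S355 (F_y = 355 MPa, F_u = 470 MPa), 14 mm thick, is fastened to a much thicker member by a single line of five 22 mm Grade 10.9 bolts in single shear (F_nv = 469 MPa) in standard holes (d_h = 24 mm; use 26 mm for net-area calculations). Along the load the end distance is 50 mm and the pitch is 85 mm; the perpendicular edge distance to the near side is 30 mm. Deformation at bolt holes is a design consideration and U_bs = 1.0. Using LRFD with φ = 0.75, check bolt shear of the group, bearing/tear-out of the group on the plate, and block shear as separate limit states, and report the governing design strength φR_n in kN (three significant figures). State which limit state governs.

669 kN (bolt shear governs)

Bolt shear: A_b = π·22²/4 = 380.1 mm²; R_n = 469 × 380.1 × 5 × 1 / 1000 = 891.4 kN → 0.75 × 891.4 = 669 kN.
Bearing: edge l_c = 38, r_n = 300 kN; interior l_c = 61, r_n = 347.4 kN; R_n = 300 + 4·347.4 = 1690 kN → 1270 kN.
Block shear: A_gv = 5460, A_nv = 3822, A_nt = 238 mm²; R_n = min(0.6F_uA_nv, 0.6F_yA_gv) + U_bs·F_u·A_nt = 1190 kN → 892 kN.
Bolt shear governs: 669 kN.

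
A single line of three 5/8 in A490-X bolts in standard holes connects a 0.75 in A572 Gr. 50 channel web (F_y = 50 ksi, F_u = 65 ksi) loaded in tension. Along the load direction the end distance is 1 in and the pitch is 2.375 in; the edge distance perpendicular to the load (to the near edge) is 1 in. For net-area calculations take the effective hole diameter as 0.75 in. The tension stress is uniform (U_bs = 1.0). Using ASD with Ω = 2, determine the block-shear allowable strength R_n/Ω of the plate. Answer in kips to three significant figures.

Shear plane L_v = 1 + 2·2.375 = 5.75 in; A_gv = 5.75 × 0.75 = 4.312 in².
A_nv = (5.75 − 2.5·0.75) × 0.75 = 2.906 in².
A_nt = (1 − 0.5·0.75) × 0.75 = 0.4688 in².
0.6 F_u A_nv = 113.3 kips; 0.6 F_y A_gv = 129.4 kips → shear rupture governs the shear term.
R_n = 113.3 + 1.0 × 65 × 0.4688 = 143.8 kips.
Allowable strength R_n/Ω = 143.8 / 2 = 71.9 kips.

71.9 kips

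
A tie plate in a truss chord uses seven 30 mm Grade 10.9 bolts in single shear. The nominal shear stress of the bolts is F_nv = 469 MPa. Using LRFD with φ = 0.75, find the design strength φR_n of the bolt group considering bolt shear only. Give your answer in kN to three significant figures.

1740 kN

A_b = π × 30² / 4 = 706.9 mm².
R_n = F_nv · A_b · n · n_s = 469 × 706.9 × 7 × 1 / 1000 = 2321 kN.
Design strength φR_n = 0.75 × 2321 = 1740 kN.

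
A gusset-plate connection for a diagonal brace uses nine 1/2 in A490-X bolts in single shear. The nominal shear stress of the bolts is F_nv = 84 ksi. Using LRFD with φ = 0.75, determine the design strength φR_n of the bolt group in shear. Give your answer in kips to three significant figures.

111 kips

A_b = π × 0.5² / 4 = 0.1963 in².
R_n = F_nv · A_b · n · n_s = 84 × 0.1963 × 9 × 1 = 148.4 kips.
Design strength φR_n = 0.75 × 148.4 = 111 kips.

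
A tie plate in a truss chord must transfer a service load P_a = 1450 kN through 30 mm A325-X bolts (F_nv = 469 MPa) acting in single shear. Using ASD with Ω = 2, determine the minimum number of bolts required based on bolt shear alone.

A_b = π·30²/4 = 706.9 mm².
Per-bolt allowable strength R_n/Ω = 469 × 706.9 × 1 / 1000 / 2 = 165.8 kN.
n ≥ 1450 / 165.8 = 8.748 → use 9 bolts.

9 bolts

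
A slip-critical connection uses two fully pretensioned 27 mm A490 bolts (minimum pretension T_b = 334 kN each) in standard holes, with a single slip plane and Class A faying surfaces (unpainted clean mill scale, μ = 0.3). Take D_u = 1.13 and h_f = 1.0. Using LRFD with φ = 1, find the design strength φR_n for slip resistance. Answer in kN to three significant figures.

226 kN

R_n = μ · D_u · h_f · T_b · n_s · n_b = 0.3 × 1.13 × 1.0 × 334 × 1 × 2 = 226.5 kN.
Design strength φR_n = 1 × 226.5 = 226 kN.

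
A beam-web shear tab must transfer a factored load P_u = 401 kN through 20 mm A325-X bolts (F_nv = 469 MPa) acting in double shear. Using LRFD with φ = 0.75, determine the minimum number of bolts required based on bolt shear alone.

A_b = π·20²/4 = 314.2 mm².
Per-bolt design strength φR_n = 0.75 × 469 × 314.2 × 2 / 1000 = 221 kN.
n ≥ 401 / 221 = 1.814 → use 2 bolts.

2 bolts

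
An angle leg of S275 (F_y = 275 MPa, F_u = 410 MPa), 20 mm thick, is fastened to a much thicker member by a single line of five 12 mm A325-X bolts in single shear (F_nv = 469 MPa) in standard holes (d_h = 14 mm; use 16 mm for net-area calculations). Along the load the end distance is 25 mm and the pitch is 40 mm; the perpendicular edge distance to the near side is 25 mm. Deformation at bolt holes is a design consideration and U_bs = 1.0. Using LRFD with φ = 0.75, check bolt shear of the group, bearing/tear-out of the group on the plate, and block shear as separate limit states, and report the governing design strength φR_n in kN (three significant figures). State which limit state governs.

199 kN (bolt shear governs)

Bolt shear: A_b = π·12²/4 = 113.1 mm²; R_n = 469 × 113.1 × 5 × 1 / 1000 = 265.2 kN → 0.75 × 265.2 = 199 kN.
Bearing: edge l_c = 18, r_n = 177.1 kN; interior l_c = 26, r_n = 236.2 kN; R_n = 177.1 + 4·236.2 = 1122 kN → 841 kN.
Block shear: A_gv = 3700, A_nv = 2260, A_nt = 340 mm²; R_n = min(0.6F_uA_nv, 0.6F_yA_gv) + U_bs·F_u·A_nt = 695.4 kN → 522 kN.
Bolt shear governs: 199 kN.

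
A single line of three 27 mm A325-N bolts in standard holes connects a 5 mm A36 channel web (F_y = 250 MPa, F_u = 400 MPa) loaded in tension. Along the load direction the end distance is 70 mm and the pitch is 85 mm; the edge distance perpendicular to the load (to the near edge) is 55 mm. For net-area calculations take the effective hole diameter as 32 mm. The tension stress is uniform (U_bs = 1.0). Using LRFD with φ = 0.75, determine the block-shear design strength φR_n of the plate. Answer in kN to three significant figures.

194 kN

Shear plane L_v = 70 + 2·85 = 240 mm; A_gv = 240 × 5 = 1200 mm².
A_nv = (240 − 2.5·32) × 5 = 800 mm².
A_nt = (55 − 0.5·32) × 5 = 195 mm².
0.6 F_u A_nv = 192 kN; 0.6 F_y A_gv = 180 kN → shear yielding governs the shear term.
R_n = 180 + 1.0 × 400 × 195 / 1000 = 258 kN.
Design strength φR_n = 0.75 × 258 = 194 kN.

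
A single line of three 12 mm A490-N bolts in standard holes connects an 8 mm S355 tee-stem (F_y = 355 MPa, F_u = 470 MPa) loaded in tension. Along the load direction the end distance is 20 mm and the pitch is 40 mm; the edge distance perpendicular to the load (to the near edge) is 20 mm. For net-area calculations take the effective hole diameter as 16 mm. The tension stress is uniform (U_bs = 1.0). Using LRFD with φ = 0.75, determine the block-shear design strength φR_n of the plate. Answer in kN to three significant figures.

Shear plane L_v = 20 + 2·40 = 100 mm; A_gv = 100 × 8 = 800 mm².
A_nv = (100 − 2.5·16) × 8 = 480 mm².
A_nt = (20 − 0.5·16) × 8 = 96 mm².
0.6 F_u A_nv = 135.4 kN; 0.6 F_y A_gv = 170.4 kN → shear rupture governs the shear term.
R_n = 135.4 + 1.0 × 470 × 96 / 1000 = 180.5 kN.
Design strength φR_n = 0.75 × 180.5 = 135 kN.

135 kN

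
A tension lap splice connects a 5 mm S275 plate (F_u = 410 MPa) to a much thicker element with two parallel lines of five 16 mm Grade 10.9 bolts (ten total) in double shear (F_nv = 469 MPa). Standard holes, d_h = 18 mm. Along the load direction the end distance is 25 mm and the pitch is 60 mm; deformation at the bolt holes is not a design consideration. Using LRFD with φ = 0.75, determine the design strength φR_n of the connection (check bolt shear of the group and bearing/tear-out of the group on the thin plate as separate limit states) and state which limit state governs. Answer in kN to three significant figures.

664 kN (bearing governs)

Bolt shear: A_b = π·16²/4 = 201.1 mm²; R_n = 469 × 201.1 × 10 × 2 / 1000 = 1886 kN → 0.75 × 1886 = 1410 kN.
Bearing (1.5 l_c t F_u ≤ 3.0 d t F_u): upper limit = 3.0·16·5·410 / 1000 = 98.4 kN.
  Edge l_c = 25 − 18/2 = 16 → r_n = 49.2 kN; interior l_c = 60 − 18 = 42 → r_n = 98.4 kN.
  R_n,bearing = 2·49.2 + 8·98.4 = 885.6 kN → 0.75 × 885.6 = 664 kN.
Bearing governs: 664 kN.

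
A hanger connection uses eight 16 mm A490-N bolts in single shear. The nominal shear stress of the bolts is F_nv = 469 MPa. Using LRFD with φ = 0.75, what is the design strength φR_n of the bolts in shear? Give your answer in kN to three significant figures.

A_b = π × 16² / 4 = 201.1 mm².
R_n = F_nv · A_b · n · n_s = 469 × 201.1 × 8 × 1 / 1000 = 754.4 kN.
Design strength φR_n = 0.75 × 754.4 = 566 kN.

566 kN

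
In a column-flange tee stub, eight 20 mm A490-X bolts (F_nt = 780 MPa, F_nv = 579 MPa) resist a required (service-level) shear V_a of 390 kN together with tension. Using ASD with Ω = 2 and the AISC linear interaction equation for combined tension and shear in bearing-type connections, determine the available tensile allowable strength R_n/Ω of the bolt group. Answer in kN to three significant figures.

A_b = π·20²/4 = 314.2 mm²; f_rv = 390 × 1000 / (8 × 314.2) = 155.2 MPa.
F'_nt = 1.3 F_nt − (Ω F_nt / F_nv) f_rv = 1.3·780 − (2·780/579)·155.2 = 595.9 MPa, capped at F_nt → F'_nt = 595.9 MPa.
R_n = F'_nt · A_b · n = 595.9 × 314.2 × 8 / 1000 = 1498 kN.
Allowable strength R_n/Ω = 1498 / 2 = 749 kN.

749 kN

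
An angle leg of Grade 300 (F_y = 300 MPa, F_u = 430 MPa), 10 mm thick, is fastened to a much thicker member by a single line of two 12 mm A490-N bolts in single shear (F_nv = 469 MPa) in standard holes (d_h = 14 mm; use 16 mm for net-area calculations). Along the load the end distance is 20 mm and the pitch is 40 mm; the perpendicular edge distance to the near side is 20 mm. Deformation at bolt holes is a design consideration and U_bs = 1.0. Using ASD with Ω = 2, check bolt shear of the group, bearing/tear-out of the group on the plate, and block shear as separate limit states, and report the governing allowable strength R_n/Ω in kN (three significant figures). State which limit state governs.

Bolt shear: A_b = π·12²/4 = 113.1 mm²; R_n = 469 × 113.1 × 2 × 1 / 1000 = 106.1 kN → 106.1 / 2 = 53 kN.
Bearing: edge l_c = 13, r_n = 67.08 kN; interior l_c = 26, r_n = 123.8 kN; R_n = 67.08 + 1·123.8 = 190.9 kN → 95.5 kN.
Block shear: A_gv = 600, A_nv = 360, A_nt = 120 mm²; R_n = min(0.6F_uA_nv, 0.6F_yA_gv) + U_bs·F_u·A_nt = 144.5 kN → 72.2 kN.
Bolt shear governs: 53 kN.

53 kN (bolt shear governs)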